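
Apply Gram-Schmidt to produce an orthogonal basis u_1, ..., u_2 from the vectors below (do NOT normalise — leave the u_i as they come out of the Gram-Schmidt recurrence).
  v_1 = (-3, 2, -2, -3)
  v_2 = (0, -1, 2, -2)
Orthogonal basis:
  u_1 = (-3, 2, -2, -3)
  u_2 = (0, -1, 2, -2)

Apply the Gram-Schmidt recurrence
  u_1 = v_1
  u_i = v_i − Σ_{j<i} ((v_i · u_j) / (u_j · u_j)) · u_j.

Step by step this gives:
  u_1 = (-3, 2, -2, -3)
  u_2 = (0, -1, 2, -2)

Orthogonality check:
  u_2 · u_1 = 0 (should be 0)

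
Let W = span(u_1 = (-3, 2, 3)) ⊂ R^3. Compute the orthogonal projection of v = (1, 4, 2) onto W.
proj_W(v) = (-3/2, 1, 3/2)

Set up U = [u_1 | ... | u_1] ∈ R^(3×1). The projector onto W = col(U) is P = U (U^T U)^(-1) U^T.
Compute U^T U =
  [22],
and U^T v = (11).
Solve U^T U · c = U^T v for the coefficients: c = (1/2). The projection is proj_W(v) = U c.
Check: (v - proj_W(v)) · u_1 = 0  (should be 0).
Result: proj_W(v) = (-3/2, 1, 3/2).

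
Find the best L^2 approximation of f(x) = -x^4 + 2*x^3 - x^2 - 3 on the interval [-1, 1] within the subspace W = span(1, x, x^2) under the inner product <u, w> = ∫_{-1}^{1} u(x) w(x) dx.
g(x) = -13*x^2/7 + 6*x/5 - 102/35

The best approximation g ∈ W is the orthogonal projection of f onto W. Writing g = a_0 + a_1 x + a_2 x^2, the coefficients solve the normal equations G · a = b where
  G_{ij} = <φ_i, φ_j> and b_i = <f, φ_i>, with φ_0 = 1, φ_1 = x, φ_2 = x^2.
G =
  [2, 0, 2/3]
  [0, 2/3, 0]
  [2/3, 0, 2/5],
b = (-106/15, 4/5, -94/35).
Solving gives a_0 = -102/35, a_1 = 6/5, a_2 = -13/7, so
  g(x) = -13*x^2/7 + 6*x/5 - 102/35.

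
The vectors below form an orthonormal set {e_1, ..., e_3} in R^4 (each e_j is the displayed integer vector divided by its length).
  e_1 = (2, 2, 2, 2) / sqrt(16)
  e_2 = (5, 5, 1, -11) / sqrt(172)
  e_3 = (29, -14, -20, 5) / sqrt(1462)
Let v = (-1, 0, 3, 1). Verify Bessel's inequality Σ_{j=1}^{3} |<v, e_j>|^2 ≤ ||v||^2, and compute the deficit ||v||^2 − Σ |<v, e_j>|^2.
Σ |<v, e_j>|^2 = 137/17; ||v||^2 = 11; deficit = 50/17

Write each e_j = u_j / sqrt(<u_j, u_j>) where u_j is the displayed integer vector. Then <v, e_j> = <v, u_j> / sqrt(<u_j, u_j>), so |<v, e_j>|^2 = <v, u_j>^2 / <u_j, u_j>.
Coefficients: <v, e_1> = 6/sqrt(16), <v, e_2> = -13/sqrt(172), <v, e_3> = -84/sqrt(1462).
Square and sum: Σ |<v, e_j>|^2 = 137/17.
Compute ||v||^2 = v·v = 11.
Deficit = 11 − 137/17 = 50/17 ≥ 0, confirming Bessel's inequality. (The deficit equals ||v − Σ <v,e_j> e_j||^2, the squared distance from v to span{e_j}.)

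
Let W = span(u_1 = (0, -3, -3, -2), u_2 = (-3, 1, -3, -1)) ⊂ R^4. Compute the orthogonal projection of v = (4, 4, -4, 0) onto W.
proj_W(v) = (-33/47, 23/47, -21/47, -3/47)

Set up U = [u_1 | ... | u_2] ∈ R^(4×2). The projector onto W = col(U) is P = U (U^T U)^(-1) U^T.
Compute U^T U =
  [22, 8]
  [8, 20],
and U^T v = (0, 4).
Solve U^T U · c = U^T v for the coefficients: c = (-4/47, 11/47). The projection is proj_W(v) = U c.
Check: (v - proj_W(v)) · u_1 = 0  (should be 0).
Check: (v - proj_W(v)) · u_2 = 0  (should be 0).
Result: proj_W(v) = (-33/47, 23/47, -21/47, -3/47).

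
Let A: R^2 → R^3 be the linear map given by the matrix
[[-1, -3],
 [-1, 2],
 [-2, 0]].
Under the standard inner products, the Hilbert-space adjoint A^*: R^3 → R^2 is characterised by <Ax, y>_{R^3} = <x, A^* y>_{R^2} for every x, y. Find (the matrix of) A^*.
A^* = A^T =
[[-1, -1, -2],
 [-3, 2, 0]]

For real matrices with standard dot products, the defining identity <Ax, y> = <x, A^* y> gives (Ax)^T y = x^T (A^*) y, i.e. x^T A^T y = x^T (A^*) y. Since this holds for all x, y, we must have A^* = A^T. Therefore
A^* =
[[-1, -1, -2],
 [-3, 2, 0]].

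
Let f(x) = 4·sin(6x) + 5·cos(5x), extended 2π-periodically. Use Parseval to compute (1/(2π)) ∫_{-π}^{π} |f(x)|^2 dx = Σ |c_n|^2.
Σ |c_n|^2 = 41/2

Expand |f|^2 and use orthogonality of {sin(nx), cos(mx)} on [-π, π]:
  ∫_{-π}^{π} sin(nx)^2 dx = π, ∫ cos(mx)^2 dx = π, and cross terms integrate to 0.
So ∫_{-π}^{π} f(x)^2 dx = 4^2 · π + 5^2 · π = (16 + 25)π.
Divide by 2π: (16 + 25)/2 = 41/2.
By Parseval, this equals Σ |c_n|^2.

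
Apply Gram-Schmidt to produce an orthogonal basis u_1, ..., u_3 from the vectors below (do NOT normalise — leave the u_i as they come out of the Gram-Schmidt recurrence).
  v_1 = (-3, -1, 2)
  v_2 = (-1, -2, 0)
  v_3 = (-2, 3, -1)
Orthogonal basis:
  u_1 = (-3, -1, 2)
  u_2 = (1/14, -23/14, -5/7)
  u_3 = (-76/45, 38/45, -19/9)

Apply the Gram-Schmidt recurrence
  u_1 = v_1
  u_i = v_i − Σ_{j<i} ((v_i · u_j) / (u_j · u_j)) · u_j.

Step by step this gives:
  u_1 = (-3, -1, 2)
  u_2 = (1/14, -23/14, -5/7)
  u_3 = (-76/45, 38/45, -19/9)

Orthogonality check:
  u_2 · u_1 = 0 (should be 0)
  u_3 · u_1 = 0 (should be 0)
  u_3 · u_2 = 0 (should be 0)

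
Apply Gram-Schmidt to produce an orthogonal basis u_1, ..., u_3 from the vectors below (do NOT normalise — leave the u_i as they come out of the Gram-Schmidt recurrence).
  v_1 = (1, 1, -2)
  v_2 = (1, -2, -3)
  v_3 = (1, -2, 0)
Orthogonal basis:
  u_1 = (1, 1, -2)
  u_2 = (1/6, -17/6, -4/3)
  u_3 = (63/59, -9/59, 27/59)

Apply the Gram-Schmidt recurrence
  u_1 = v_1
  u_i = v_i − Σ_{j<i} ((v_i · u_j) / (u_j · u_j)) · u_j.

Step by step this gives:
  u_1 = (1, 1, -2)
  u_2 = (1/6, -17/6, -4/3)
  u_3 = (63/59, -9/59, 27/59)

Orthogonality check:
  u_2 · u_1 = 0 (should be 0)
  u_3 · u_1 = 0 (should be 0)
  u_3 · u_2 = 0 (should be 0)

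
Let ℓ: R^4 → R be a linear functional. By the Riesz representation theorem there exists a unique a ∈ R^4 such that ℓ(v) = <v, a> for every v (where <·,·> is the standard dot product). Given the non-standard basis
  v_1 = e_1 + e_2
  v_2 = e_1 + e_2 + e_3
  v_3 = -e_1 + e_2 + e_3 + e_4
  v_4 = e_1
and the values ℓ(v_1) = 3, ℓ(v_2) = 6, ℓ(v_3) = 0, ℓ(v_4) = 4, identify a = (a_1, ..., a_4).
a = (4, -1, 3, 2)

Write a = (a_1, ..., a_4) in the standard basis. For each basis vector v_i, ℓ(v_i) = <v_i, a> is a linear equation in the a_j's. Collect the n equations into a matrix system V a = ℓ, where row i of V is v_i (expressed in the standard basis). Since V is invertible (lower-triangular with 1s on the diagonal, up to permutation), solve by back-substitution:
  V =
[[1, 1, 0, 0],
 [1, 1, 1, 0],
 [-1, 1, 1, 1],
 [1, 0, 0, 0]]
  V a = (3, 6, 0, 4)
Solving gives a = (4, -1, 3, 2).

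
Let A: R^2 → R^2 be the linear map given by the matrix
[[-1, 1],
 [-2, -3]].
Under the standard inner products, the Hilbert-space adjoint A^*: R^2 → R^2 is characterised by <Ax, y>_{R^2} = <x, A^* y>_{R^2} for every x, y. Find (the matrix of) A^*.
A^* = A^T =
[[-1, -2],
 [1, -3]]

For real matrices with standard dot products, the defining identity <Ax, y> = <x, A^* y> gives (Ax)^T y = x^T (A^*) y, i.e. x^T A^T y = x^T (A^*) y. Since this holds for all x, y, we must have A^* = A^T. Therefore
A^* =
[[-1, -2],
 [1, -3]].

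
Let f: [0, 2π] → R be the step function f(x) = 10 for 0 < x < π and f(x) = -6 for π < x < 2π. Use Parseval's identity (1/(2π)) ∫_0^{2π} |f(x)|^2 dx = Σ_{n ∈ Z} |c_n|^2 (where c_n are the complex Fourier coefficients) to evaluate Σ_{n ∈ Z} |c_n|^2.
Σ |c_n|^2 = 68

Parseval equates the L^2 energy of f (normalised by 1/(2π)) with the ℓ^2 sum of its Fourier coefficients: (1/(2π)) ∫_0^{2π} |f|^2 = Σ |c_n|^2.
Compute the left side: (1/(2π)) [∫_0^π 10^2 dx + ∫_π^{2π} (-6)^2 dx] = (1/(2π)) · (100π + 36π) = (100 + 36)/2 = 68.
So Σ_{n ∈ Z} |c_n|^2 = 68.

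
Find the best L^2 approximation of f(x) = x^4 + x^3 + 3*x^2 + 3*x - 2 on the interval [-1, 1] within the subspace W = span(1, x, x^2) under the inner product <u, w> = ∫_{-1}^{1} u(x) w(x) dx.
g(x) = 27*x^2/7 + 18*x/5 - 73/35

The best approximation g ∈ W is the orthogonal projection of f onto W. Writing g = a_0 + a_1 x + a_2 x^2, the coefficients solve the normal equations G · a = b where
  G_{ij} = <φ_i, φ_j> and b_i = <f, φ_i>, with φ_0 = 1, φ_1 = x, φ_2 = x^2.
G =
  [2, 0, 2/3]
  [0, 2/3, 0]
  [2/3, 0, 2/5],
b = (-8/5, 12/5, 16/105).
Solving gives a_0 = -73/35, a_1 = 18/5, a_2 = 27/7, so
  g(x) = 27*x^2/7 + 18*x/5 - 73/35.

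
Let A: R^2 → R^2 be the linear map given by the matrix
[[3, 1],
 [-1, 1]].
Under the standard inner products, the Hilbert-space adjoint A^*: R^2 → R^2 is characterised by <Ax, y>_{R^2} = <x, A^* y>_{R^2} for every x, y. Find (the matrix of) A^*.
A^* = A^T =
[[3, -1],
 [1, 1]]

For real matrices with standard dot products, the defining identity <Ax, y> = <x, A^* y> gives (Ax)^T y = x^T (A^*) y, i.e. x^T A^T y = x^T (A^*) y. Since this holds for all x, y, we must have A^* = A^T. Therefore
A^* =
[[3, -1],
 [1, 1]].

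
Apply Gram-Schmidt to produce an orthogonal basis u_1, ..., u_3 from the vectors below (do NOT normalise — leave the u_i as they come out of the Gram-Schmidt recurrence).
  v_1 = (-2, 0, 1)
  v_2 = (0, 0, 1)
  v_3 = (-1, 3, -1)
Orthogonal basis:
  u_1 = (-2, 0, 1)
  u_2 = (2/5, 0, 4/5)
  u_3 = (0, 3, 0)

Apply the Gram-Schmidt recurrence
  u_1 = v_1
  u_i = v_i − Σ_{j<i} ((v_i · u_j) / (u_j · u_j)) · u_j.

Step by step this gives:
  u_1 = (-2, 0, 1)
  u_2 = (2/5, 0, 4/5)
  u_3 = (0, 3, 0)

Orthogonality check:
  u_2 · u_1 = 0 (should be 0)
  u_3 · u_1 = 0 (should be 0)
  u_3 · u_2 = 0 (should be 0)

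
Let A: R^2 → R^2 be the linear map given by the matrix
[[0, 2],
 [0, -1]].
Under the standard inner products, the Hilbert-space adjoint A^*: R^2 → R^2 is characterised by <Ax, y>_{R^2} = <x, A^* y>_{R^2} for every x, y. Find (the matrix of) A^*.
A^* = A^T =
[[0, 0],
 [2, -1]]

For real matrices with standard dot products, the defining identity <Ax, y> = <x, A^* y> gives (Ax)^T y = x^T (A^*) y, i.e. x^T A^T y = x^T (A^*) y. Since this holds for all x, y, we must have A^* = A^T. Therefore
A^* =
[[0, 0],
 [2, -1]].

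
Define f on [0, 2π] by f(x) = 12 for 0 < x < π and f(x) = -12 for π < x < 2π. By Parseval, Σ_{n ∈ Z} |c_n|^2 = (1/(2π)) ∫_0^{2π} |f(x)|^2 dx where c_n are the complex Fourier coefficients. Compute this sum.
Σ |c_n|^2 = 144

Parseval equates the L^2 energy of f (normalised by 1/(2π)) with the ℓ^2 sum of its Fourier coefficients: (1/(2π)) ∫_0^{2π} |f|^2 = Σ |c_n|^2.
Compute the left side: (1/(2π)) [∫_0^π 12^2 dx + ∫_π^{2π} (-12)^2 dx] = (1/(2π)) · (144π + 144π) = (144 + 144)/2 = 144.
So Σ_{n ∈ Z} |c_n|^2 = 144.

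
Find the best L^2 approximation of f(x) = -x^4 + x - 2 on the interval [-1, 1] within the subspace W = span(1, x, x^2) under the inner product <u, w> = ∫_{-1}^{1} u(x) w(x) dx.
g(x) = -6*x^2/7 + x - 67/35

The best approximation g ∈ W is the orthogonal projection of f onto W. Writing g = a_0 + a_1 x + a_2 x^2, the coefficients solve the normal equations G · a = b where
  G_{ij} = <φ_i, φ_j> and b_i = <f, φ_i>, with φ_0 = 1, φ_1 = x, φ_2 = x^2.
G =
  [2, 0, 2/3]
  [0, 2/3, 0]
  [2/3, 0, 2/5],
b = (-22/5, 2/3, -34/21).
Solving gives a_0 = -67/35, a_1 = 1, a_2 = -6/7, so
  g(x) = -6*x^2/7 + x - 67/35.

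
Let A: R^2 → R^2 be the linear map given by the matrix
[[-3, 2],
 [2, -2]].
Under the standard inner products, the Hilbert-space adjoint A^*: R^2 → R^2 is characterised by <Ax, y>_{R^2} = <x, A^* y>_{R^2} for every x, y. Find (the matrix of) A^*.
A^* = A^T =
[[-3, 2],
 [2, -2]]

For real matrices with standard dot products, the defining identity <Ax, y> = <x, A^* y> gives (Ax)^T y = x^T (A^*) y, i.e. x^T A^T y = x^T (A^*) y. Since this holds for all x, y, we must have A^* = A^T. Therefore
A^* =
[[-3, 2],
 [2, -2]].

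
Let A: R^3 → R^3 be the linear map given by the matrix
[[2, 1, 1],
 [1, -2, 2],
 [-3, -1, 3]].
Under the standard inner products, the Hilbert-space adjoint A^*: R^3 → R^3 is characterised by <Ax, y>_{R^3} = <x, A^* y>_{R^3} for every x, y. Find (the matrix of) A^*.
A^* = A^T =
[[2, 1, -3],
 [1, -2, -1],
 [1, 2, 3]]

For real matrices with standard dot products, the defining identity <Ax, y> = <x, A^* y> gives (Ax)^T y = x^T (A^*) y, i.e. x^T A^T y = x^T (A^*) y. Since this holds for all x, y, we must have A^* = A^T. Therefore
A^* =
[[2, 1, -3],
 [1, -2, -1],
 [1, 2, 3]].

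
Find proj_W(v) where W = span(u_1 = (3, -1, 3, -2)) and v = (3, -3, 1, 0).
proj_W(v) = (45/23, -15/23, 45/23, -30/23)

Set up U = [u_1 | ... | u_1] ∈ R^(4×1). The projector onto W = col(U) is P = U (U^T U)^(-1) U^T.
Compute U^T U =
  [23],
and U^T v = (15).
Solve U^T U · c = U^T v for the coefficients: c = (15/23). The projection is proj_W(v) = U c.
Check: (v - proj_W(v)) · u_1 = 0  (should be 0).
Result: proj_W(v) = (45/23, -15/23, 45/23, -30/23).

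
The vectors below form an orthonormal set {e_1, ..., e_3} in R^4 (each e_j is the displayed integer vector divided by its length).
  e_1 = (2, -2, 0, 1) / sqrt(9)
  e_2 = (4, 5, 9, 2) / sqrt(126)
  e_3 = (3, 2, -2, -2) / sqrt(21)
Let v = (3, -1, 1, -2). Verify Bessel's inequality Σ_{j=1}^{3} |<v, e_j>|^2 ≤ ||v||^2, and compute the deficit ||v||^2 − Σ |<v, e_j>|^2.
Σ |<v, e_j>|^2 = 9; ||v||^2 = 15; deficit = 6

Write each e_j = u_j / sqrt(<u_j, u_j>) where u_j is the displayed integer vector. Then <v, e_j> = <v, u_j> / sqrt(<u_j, u_j>), so |<v, e_j>|^2 = <v, u_j>^2 / <u_j, u_j>.
Coefficients: <v, e_1> = 6/sqrt(9), <v, e_2> = 12/sqrt(126), <v, e_3> = 9/sqrt(21).
Square and sum: Σ |<v, e_j>|^2 = 9.
Compute ||v||^2 = v·v = 15.
Deficit = 15 − 9 = 6 ≥ 0, confirming Bessel's inequality. (The deficit equals ||v − Σ <v,e_j> e_j||^2, the squared distance from v to span{e_j}.)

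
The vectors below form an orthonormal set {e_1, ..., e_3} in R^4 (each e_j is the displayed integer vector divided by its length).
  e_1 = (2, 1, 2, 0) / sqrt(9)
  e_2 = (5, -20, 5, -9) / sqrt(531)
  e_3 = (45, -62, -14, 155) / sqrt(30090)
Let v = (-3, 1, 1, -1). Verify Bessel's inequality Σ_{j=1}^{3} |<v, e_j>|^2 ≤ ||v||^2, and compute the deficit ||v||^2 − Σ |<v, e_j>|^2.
Σ |<v, e_j>|^2 = 534/85; ||v||^2 = 12; deficit = 486/85

Write each e_j = u_j / sqrt(<u_j, u_j>) where u_j is the displayed integer vector. Then <v, e_j> = <v, u_j> / sqrt(<u_j, u_j>), so |<v, e_j>|^2 = <v, u_j>^2 / <u_j, u_j>.
Coefficients: <v, e_1> = -3/sqrt(9), <v, e_2> = -21/sqrt(531), <v, e_3> = -366/sqrt(30090).
Square and sum: Σ |<v, e_j>|^2 = 534/85.
Compute ||v||^2 = v·v = 12.
Deficit = 12 − 534/85 = 486/85 ≥ 0, confirming Bessel's inequality. (The deficit equals ||v − Σ <v,e_j> e_j||^2, the squared distance from v to span{e_j}.)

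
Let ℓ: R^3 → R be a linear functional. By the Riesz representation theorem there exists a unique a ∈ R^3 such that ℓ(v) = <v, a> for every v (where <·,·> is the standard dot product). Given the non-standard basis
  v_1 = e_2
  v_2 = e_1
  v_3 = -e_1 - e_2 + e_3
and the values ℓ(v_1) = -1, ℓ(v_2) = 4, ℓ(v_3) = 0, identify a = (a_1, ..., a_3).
a = (4, -1, 3)

Write a = (a_1, ..., a_3) in the standard basis. For each basis vector v_i, ℓ(v_i) = <v_i, a> is a linear equation in the a_j's. Collect the n equations into a matrix system V a = ℓ, where row i of V is v_i (expressed in the standard basis). Since V is invertible (lower-triangular with 1s on the diagonal, up to permutation), solve by back-substitution:
  V =
[[0, 1, 0],
 [1, 0, 0],
 [-1, -1, 1]]
  V a = (-1, 4, 0)
Solving gives a = (4, -1, 3).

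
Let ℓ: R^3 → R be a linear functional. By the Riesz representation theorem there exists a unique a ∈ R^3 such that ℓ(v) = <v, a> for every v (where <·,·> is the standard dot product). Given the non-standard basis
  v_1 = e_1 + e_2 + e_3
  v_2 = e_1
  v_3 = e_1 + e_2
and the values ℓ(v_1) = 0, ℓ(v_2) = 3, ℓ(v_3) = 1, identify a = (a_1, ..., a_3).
a = (3, -2, -1)

Write a = (a_1, ..., a_3) in the standard basis. For each basis vector v_i, ℓ(v_i) = <v_i, a> is a linear equation in the a_j's. Collect the n equations into a matrix system V a = ℓ, where row i of V is v_i (expressed in the standard basis). Since V is invertible (lower-triangular with 1s on the diagonal, up to permutation), solve by back-substitution:
  V =
[[1, 1, 1],
 [1, 0, 0],
 [1, 1, 0]]
  V a = (0, 3, 1)
Solving gives a = (3, -2, -1).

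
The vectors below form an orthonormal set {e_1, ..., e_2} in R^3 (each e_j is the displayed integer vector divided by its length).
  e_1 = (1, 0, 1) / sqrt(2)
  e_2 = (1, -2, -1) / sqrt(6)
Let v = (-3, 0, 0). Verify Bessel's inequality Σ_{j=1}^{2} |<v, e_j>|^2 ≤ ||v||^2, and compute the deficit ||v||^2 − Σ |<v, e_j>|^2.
Σ |<v, e_j>|^2 = 6; ||v||^2 = 9; deficit = 3

Write each e_j = u_j / sqrt(<u_j, u_j>) where u_j is the displayed integer vector. Then <v, e_j> = <v, u_j> / sqrt(<u_j, u_j>), so |<v, e_j>|^2 = <v, u_j>^2 / <u_j, u_j>.
Coefficients: <v, e_1> = -3/sqrt(2), <v, e_2> = -3/sqrt(6).
Square and sum: Σ |<v, e_j>|^2 = 6.
Compute ||v||^2 = v·v = 9.
Deficit = 9 − 6 = 3 ≥ 0, confirming Bessel's inequality. (The deficit equals ||v − Σ <v,e_j> e_j||^2, the squared distance from v to span{e_j}.)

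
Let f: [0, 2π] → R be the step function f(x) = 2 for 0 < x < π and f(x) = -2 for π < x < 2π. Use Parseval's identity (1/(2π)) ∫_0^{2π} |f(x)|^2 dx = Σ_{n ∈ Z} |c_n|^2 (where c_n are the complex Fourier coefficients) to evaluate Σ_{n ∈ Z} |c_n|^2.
Σ |c_n|^2 = 4

Parseval equates the L^2 energy of f (normalised by 1/(2π)) with the ℓ^2 sum of its Fourier coefficients: (1/(2π)) ∫_0^{2π} |f|^2 = Σ |c_n|^2.
Compute the left side: (1/(2π)) [∫_0^π 2^2 dx + ∫_π^{2π} (-2)^2 dx] = (1/(2π)) · (4π + 4π) = (4 + 4)/2 = 4.
So Σ_{n ∈ Z} |c_n|^2 = 4.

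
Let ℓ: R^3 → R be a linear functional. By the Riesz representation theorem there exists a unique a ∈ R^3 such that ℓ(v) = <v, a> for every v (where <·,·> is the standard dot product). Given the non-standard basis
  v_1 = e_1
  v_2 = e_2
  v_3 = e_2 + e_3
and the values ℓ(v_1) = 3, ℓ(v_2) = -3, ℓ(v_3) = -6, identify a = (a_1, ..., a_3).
a = (3, -3, -3)

Write a = (a_1, ..., a_3) in the standard basis. For each basis vector v_i, ℓ(v_i) = <v_i, a> is a linear equation in the a_j's. Collect the n equations into a matrix system V a = ℓ, where row i of V is v_i (expressed in the standard basis). Since V is invertible (lower-triangular with 1s on the diagonal, up to permutation), solve by back-substitution:
  V =
[[1, 0, 0],
 [0, 1, 0],
 [0, 1, 1]]
  V a = (3, -3, -6)
Solving gives a = (3, -3, -3).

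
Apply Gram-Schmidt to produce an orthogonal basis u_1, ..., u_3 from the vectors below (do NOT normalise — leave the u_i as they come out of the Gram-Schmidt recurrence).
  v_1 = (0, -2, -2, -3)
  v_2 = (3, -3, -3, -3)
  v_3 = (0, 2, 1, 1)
Orthogonal basis:
  u_1 = (0, -2, -2, -3)
  u_2 = (3, -9/17, -9/17, 12/17)
  u_3 = (5/19, 17/19, -2/19, -10/19)

Apply the Gram-Schmidt recurrence
  u_1 = v_1
  u_i = v_i − Σ_{j<i} ((v_i · u_j) / (u_j · u_j)) · u_j.

Step by step this gives:
  u_1 = (0, -2, -2, -3)
  u_2 = (3, -9/17, -9/17, 12/17)
  u_3 = (5/19, 17/19, -2/19, -10/19)

Orthogonality check:
  u_2 · u_1 = 0 (should be 0)
  u_3 · u_1 = 0 (should be 0)
  u_3 · u_2 = 0 (should be 0)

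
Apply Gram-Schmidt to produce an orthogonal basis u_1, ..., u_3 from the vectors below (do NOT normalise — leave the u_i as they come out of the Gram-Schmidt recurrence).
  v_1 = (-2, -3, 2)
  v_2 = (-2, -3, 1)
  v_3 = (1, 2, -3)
Orthogonal basis:
  u_1 = (-2, -3, 2)
  u_2 = (-4/17, -6/17, -13/17)
  u_3 = (-3/13, 2/13, 0)

Apply the Gram-Schmidt recurrence
  u_1 = v_1
  u_i = v_i − Σ_{j<i} ((v_i · u_j) / (u_j · u_j)) · u_j.

Step by step this gives:
  u_1 = (-2, -3, 2)
  u_2 = (-4/17, -6/17, -13/17)
  u_3 = (-3/13, 2/13, 0)

Orthogonality check:
  u_2 · u_1 = 0 (should be 0)
  u_3 · u_1 = 0 (should be 0)
  u_3 · u_2 = 0 (should be 0)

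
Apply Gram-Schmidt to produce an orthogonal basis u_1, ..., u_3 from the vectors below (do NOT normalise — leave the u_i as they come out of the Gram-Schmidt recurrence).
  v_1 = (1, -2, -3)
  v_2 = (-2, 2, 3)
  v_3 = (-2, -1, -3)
Orthogonal basis:
  u_1 = (1, -2, -3)
  u_2 = (-13/14, -1/7, -3/14)
  u_3 = (0, 9/13, -6/13)

Apply the Gram-Schmidt recurrence
  u_1 = v_1
  u_i = v_i − Σ_{j<i} ((v_i · u_j) / (u_j · u_j)) · u_j.

Step by step this gives:
  u_1 = (1, -2, -3)
  u_2 = (-13/14, -1/7, -3/14)
  u_3 = (0, 9/13, -6/13)

Orthogonality check:
  u_2 · u_1 = 0 (should be 0)
  u_3 · u_1 = 0 (should be 0)
  u_3 · u_2 = 0 (should be 0)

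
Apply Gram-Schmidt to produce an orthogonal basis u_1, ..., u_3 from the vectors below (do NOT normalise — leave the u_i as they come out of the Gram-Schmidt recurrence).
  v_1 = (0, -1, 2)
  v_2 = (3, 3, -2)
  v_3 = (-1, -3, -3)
Orthogonal basis:
  u_1 = (0, -1, 2)
  u_2 = (3, 8/5, 4/5)
  u_3 = (92/61, -138/61, -69/61)

Apply the Gram-Schmidt recurrence
  u_1 = v_1
  u_i = v_i − Σ_{j<i} ((v_i · u_j) / (u_j · u_j)) · u_j.

Step by step this gives:
  u_1 = (0, -1, 2)
  u_2 = (3, 8/5, 4/5)
  u_3 = (92/61, -138/61, -69/61)

Orthogonality check:
  u_2 · u_1 = 0 (should be 0)
  u_3 · u_1 = 0 (should be 0)
  u_3 · u_2 = 0 (should be 0)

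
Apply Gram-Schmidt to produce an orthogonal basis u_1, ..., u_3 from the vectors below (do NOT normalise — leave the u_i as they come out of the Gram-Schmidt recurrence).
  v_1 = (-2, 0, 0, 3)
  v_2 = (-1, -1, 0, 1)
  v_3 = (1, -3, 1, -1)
Orthogonal basis:
  u_1 = (-2, 0, 0, 3)
  u_2 = (-3/13, -1, 0, -2/13)
  u_3 = (6/7, -2/7, 1, 4/7)

Apply the Gram-Schmidt recurrence
  u_1 = v_1
  u_i = v_i − Σ_{j<i} ((v_i · u_j) / (u_j · u_j)) · u_j.

Step by step this gives:
  u_1 = (-2, 0, 0, 3)
  u_2 = (-3/13, -1, 0, -2/13)
  u_3 = (6/7, -2/7, 1, 4/7)

Orthogonality check:
  u_2 · u_1 = 0 (should be 0)
  u_3 · u_1 = 0 (should be 0)
  u_3 · u_2 = 0 (should be 0)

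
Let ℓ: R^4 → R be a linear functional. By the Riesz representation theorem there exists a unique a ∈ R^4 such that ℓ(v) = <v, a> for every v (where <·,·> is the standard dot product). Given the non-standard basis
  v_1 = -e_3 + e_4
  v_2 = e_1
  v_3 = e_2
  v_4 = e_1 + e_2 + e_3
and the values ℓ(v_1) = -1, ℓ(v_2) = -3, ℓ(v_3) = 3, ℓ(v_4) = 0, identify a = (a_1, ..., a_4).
a = (-3, 3, 0, -1)

Write a = (a_1, ..., a_4) in the standard basis. For each basis vector v_i, ℓ(v_i) = <v_i, a> is a linear equation in the a_j's. Collect the n equations into a matrix system V a = ℓ, where row i of V is v_i (expressed in the standard basis). Since V is invertible (lower-triangular with 1s on the diagonal, up to permutation), solve by back-substitution:
  V =
[[0, 0, -1, 1],
 [1, 0, 0, 0],
 [0, 1, 0, 0],
 [1, 1, 1, 0]]
  V a = (-1, -3, 3, 0)
Solving gives a = (-3, 3, 0, -1).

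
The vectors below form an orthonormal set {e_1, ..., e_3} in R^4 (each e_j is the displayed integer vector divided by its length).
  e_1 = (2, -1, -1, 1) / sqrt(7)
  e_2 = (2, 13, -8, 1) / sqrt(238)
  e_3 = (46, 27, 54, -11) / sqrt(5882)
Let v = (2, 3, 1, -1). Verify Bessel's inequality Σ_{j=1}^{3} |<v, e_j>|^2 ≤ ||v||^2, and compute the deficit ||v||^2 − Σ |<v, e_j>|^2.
Σ |<v, e_j>|^2 = 2531/173; ||v||^2 = 15; deficit = 64/173

Write each e_j = u_j / sqrt(<u_j, u_j>) where u_j is the displayed integer vector. Then <v, e_j> = <v, u_j> / sqrt(<u_j, u_j>), so |<v, e_j>|^2 = <v, u_j>^2 / <u_j, u_j>.
Coefficients: <v, e_1> = -1/sqrt(7), <v, e_2> = 34/sqrt(238), <v, e_3> = 238/sqrt(5882).
Square and sum: Σ |<v, e_j>|^2 = 2531/173.
Compute ||v||^2 = v·v = 15.
Deficit = 15 − 2531/173 = 64/173 ≥ 0, confirming Bessel's inequality. (The deficit equals ||v − Σ <v,e_j> e_j||^2, the squared distance from v to span{e_j}.)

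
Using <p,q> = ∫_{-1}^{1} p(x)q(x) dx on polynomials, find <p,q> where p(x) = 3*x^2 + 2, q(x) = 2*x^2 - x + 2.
<p,q> = 256/15

Expand the product: p(x)·q(x) = 6*x^4 - 3*x^3 + 10*x^2 - 2*x + 4.
∫_{-1}^{1} of each monomial x^k gives [2/(k+1) if k even, 0 if k odd]. Integrating term-by-term (or equivalently evaluating the antiderivative F(x) = 6*x^5/5 - 3*x^4/4 + 10*x^3/3 - x^2 + 4*x at the endpoints):
  F(1) − F(−1) = 407/60 − (-617/60) = 256/15.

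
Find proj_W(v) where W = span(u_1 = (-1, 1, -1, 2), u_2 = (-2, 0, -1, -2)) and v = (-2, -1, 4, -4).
proj_W(v) = (1/62, -91/62, 23/31, -136/31)

Set up U = [u_1 | ... | u_2] ∈ R^(4×2). The projector onto W = col(U) is P = U (U^T U)^(-1) U^T.
Compute U^T U =
  [7, -1]
  [-1, 9],
and U^T v = (-11, 8).
Solve U^T U · c = U^T v for the coefficients: c = (-91/62, 45/62). The projection is proj_W(v) = U c.
Check: (v - proj_W(v)) · u_1 = 0  (should be 0).
Check: (v - proj_W(v)) · u_2 = 0  (should be 0).
Result: proj_W(v) = (1/62, -91/62, 23/31, -136/31).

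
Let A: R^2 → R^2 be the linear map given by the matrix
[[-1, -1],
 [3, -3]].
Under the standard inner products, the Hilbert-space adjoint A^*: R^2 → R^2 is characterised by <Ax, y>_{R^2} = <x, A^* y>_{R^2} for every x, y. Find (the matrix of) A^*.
A^* = A^T =
[[-1, 3],
 [-1, -3]]

For real matrices with standard dot products, the defining identity <Ax, y> = <x, A^* y> gives (Ax)^T y = x^T (A^*) y, i.e. x^T A^T y = x^T (A^*) y. Since this holds for all x, y, we must have A^* = A^T. Therefore
A^* =
[[-1, 3],
 [-1, -3]].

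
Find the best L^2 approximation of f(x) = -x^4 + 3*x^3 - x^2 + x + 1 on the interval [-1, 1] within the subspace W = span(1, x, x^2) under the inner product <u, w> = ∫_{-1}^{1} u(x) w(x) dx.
g(x) = -13*x^2/7 + 14*x/5 + 38/35

The best approximation g ∈ W is the orthogonal projection of f onto W. Writing g = a_0 + a_1 x + a_2 x^2, the coefficients solve the normal equations G · a = b where
  G_{ij} = <φ_i, φ_j> and b_i = <f, φ_i>, with φ_0 = 1, φ_1 = x, φ_2 = x^2.
G =
  [2, 0, 2/3]
  [0, 2/3, 0]
  [2/3, 0, 2/5],
b = (14/15, 28/15, -2/105).
Solving gives a_0 = 38/35, a_1 = 14/5, a_2 = -13/7, so
  g(x) = -13*x^2/7 + 14*x/5 + 38/35.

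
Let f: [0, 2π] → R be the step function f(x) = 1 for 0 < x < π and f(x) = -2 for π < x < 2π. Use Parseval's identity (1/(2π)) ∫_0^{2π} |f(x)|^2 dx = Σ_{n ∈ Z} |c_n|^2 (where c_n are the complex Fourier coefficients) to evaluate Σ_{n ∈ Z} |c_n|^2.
Σ |c_n|^2 = 5/2

Parseval equates the L^2 energy of f (normalised by 1/(2π)) with the ℓ^2 sum of its Fourier coefficients: (1/(2π)) ∫_0^{2π} |f|^2 = Σ |c_n|^2.
Compute the left side: (1/(2π)) [∫_0^π 1^2 dx + ∫_π^{2π} (-2)^2 dx] = (1/(2π)) · (1π + 4π) = (1 + 4)/2 = 5/2.
So Σ_{n ∈ Z} |c_n|^2 = 5/2.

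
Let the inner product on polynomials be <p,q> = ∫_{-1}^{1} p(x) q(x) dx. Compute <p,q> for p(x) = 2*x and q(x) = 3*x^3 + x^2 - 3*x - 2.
<p,q> = -8/5

Expand the product: p(x)·q(x) = 6*x^4 + 2*x^3 - 6*x^2 - 4*x.
∫_{-1}^{1} of each monomial x^k gives [2/(k+1) if k even, 0 if k odd]. Integrating term-by-term (or equivalently evaluating the antiderivative F(x) = 6*x^5/5 + x^4/2 - 2*x^3 - 2*x^2 at the endpoints):
  F(1) − F(−1) = -23/10 − (-7/10) = -8/5.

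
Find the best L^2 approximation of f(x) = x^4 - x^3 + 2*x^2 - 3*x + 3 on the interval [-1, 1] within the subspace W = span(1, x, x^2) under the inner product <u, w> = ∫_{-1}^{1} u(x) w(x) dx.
g(x) = 20*x^2/7 - 18*x/5 + 102/35

The best approximation g ∈ W is the orthogonal projection of f onto W. Writing g = a_0 + a_1 x + a_2 x^2, the coefficients solve the normal equations G · a = b where
  G_{ij} = <φ_i, φ_j> and b_i = <f, φ_i>, with φ_0 = 1, φ_1 = x, φ_2 = x^2.
G =
  [2, 0, 2/3]
  [0, 2/3, 0]
  [2/3, 0, 2/5],
b = (116/15, -12/5, 108/35).
Solving gives a_0 = 102/35, a_1 = -18/5, a_2 = 20/7, so
  g(x) = 20*x^2/7 - 18*x/5 + 102/35.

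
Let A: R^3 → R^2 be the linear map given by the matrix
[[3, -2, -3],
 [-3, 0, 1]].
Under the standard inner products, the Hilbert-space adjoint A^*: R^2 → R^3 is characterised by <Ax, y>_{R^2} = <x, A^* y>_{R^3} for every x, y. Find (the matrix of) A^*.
A^* = A^T =
[[3, -3],
 [-2, 0],
 [-3, 1]]

For real matrices with standard dot products, the defining identity <Ax, y> = <x, A^* y> gives (Ax)^T y = x^T (A^*) y, i.e. x^T A^T y = x^T (A^*) y. Since this holds for all x, y, we must have A^* = A^T. Therefore
A^* =
[[3, -3],
 [-2, 0],
 [-3, 1]].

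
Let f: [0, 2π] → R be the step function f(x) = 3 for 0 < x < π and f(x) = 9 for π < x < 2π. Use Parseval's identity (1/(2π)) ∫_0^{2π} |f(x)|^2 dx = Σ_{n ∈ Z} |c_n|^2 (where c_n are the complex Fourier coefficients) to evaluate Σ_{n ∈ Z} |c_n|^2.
Σ |c_n|^2 = 45

Parseval equates the L^2 energy of f (normalised by 1/(2π)) with the ℓ^2 sum of its Fourier coefficients: (1/(2π)) ∫_0^{2π} |f|^2 = Σ |c_n|^2.
Compute the left side: (1/(2π)) [∫_0^π 3^2 dx + ∫_π^{2π} 9^2 dx] = (1/(2π)) · (9π + 81π) = (9 + 81)/2 = 45.
So Σ_{n ∈ Z} |c_n|^2 = 45.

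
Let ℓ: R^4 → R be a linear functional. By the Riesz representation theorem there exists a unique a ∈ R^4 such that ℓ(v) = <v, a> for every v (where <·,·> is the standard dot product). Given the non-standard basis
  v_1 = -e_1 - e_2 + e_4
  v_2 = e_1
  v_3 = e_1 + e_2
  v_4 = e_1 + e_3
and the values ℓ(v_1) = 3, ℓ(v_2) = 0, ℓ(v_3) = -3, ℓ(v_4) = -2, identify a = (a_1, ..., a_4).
a = (0, -3, -2, 0)

Write a = (a_1, ..., a_4) in the standard basis. For each basis vector v_i, ℓ(v_i) = <v_i, a> is a linear equation in the a_j's. Collect the n equations into a matrix system V a = ℓ, where row i of V is v_i (expressed in the standard basis). Since V is invertible (lower-triangular with 1s on the diagonal, up to permutation), solve by back-substitution:
  V =
[[-1, -1, 0, 1],
 [1, 0, 0, 0],
 [1, 1, 0, 0],
 [1, 0, 1, 0]]
  V a = (3, 0, -3, -2)
Solving gives a = (0, -3, -2, 0).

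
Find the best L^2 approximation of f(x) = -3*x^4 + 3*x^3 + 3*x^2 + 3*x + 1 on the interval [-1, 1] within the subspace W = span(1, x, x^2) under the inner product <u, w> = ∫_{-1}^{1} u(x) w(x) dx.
g(x) = 3*x^2/7 + 24*x/5 + 44/35

The best approximation g ∈ W is the orthogonal projection of f onto W. Writing g = a_0 + a_1 x + a_2 x^2, the coefficients solve the normal equations G · a = b where
  G_{ij} = <φ_i, φ_j> and b_i = <f, φ_i>, with φ_0 = 1, φ_1 = x, φ_2 = x^2.
G =
  [2, 0, 2/3]
  [0, 2/3, 0]
  [2/3, 0, 2/5],
b = (14/5, 16/5, 106/105).
Solving gives a_0 = 44/35, a_1 = 24/5, a_2 = 3/7, so
  g(x) = 3*x^2/7 + 24*x/5 + 44/35.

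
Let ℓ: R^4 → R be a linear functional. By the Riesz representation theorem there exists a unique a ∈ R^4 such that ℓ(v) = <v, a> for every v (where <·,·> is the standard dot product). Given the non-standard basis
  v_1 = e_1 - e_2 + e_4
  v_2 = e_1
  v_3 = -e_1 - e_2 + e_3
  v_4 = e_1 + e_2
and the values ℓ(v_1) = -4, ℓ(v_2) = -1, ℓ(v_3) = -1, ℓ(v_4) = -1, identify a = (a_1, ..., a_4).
a = (-1, 0, -2, -3)

Write a = (a_1, ..., a_4) in the standard basis. For each basis vector v_i, ℓ(v_i) = <v_i, a> is a linear equation in the a_j's. Collect the n equations into a matrix system V a = ℓ, where row i of V is v_i (expressed in the standard basis). Since V is invertible (lower-triangular with 1s on the diagonal, up to permutation), solve by back-substitution:
  V =
[[1, -1, 0, 1],
 [1, 0, 0, 0],
 [-1, -1, 1, 0],
 [1, 1, 0, 0]]
  V a = (-4, -1, -1, -1)
Solving gives a = (-1, 0, -2, -3).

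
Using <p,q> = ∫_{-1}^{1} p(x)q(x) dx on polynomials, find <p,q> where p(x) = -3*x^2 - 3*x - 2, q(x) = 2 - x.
<p,q> = -10

Expand the product: p(x)·q(x) = 3*x^3 - 3*x^2 - 4*x - 4.
∫_{-1}^{1} of each monomial x^k gives [2/(k+1) if k even, 0 if k odd]. Integrating term-by-term (or equivalently evaluating the antiderivative F(x) = 3*x^4/4 - x^3 - 2*x^2 - 4*x at the endpoints):
  F(1) − F(−1) = -25/4 − (15/4) = -10.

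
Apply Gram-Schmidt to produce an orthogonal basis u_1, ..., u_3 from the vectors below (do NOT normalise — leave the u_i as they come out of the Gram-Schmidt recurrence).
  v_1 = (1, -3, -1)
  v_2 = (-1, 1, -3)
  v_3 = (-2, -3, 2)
Orthogonal basis:
  u_1 = (1, -3, -1)
  u_2 = (-10/11, 8/11, -34/11)
  u_3 = (-3, -6/5, 3/5)

Apply the Gram-Schmidt recurrence
  u_1 = v_1
  u_i = v_i − Σ_{j<i} ((v_i · u_j) / (u_j · u_j)) · u_j.

Step by step this gives:
  u_1 = (1, -3, -1)
  u_2 = (-10/11, 8/11, -34/11)
  u_3 = (-3, -6/5, 3/5)

Orthogonality check:
  u_2 · u_1 = 0 (should be 0)
  u_3 · u_1 = 0 (should be 0)
  u_3 · u_2 = 0 (should be 0)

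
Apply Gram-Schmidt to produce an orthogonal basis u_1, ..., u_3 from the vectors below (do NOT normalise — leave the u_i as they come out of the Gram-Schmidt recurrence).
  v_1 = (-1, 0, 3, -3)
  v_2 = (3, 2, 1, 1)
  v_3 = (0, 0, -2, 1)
Orthogonal basis:
  u_1 = (-1, 0, 3, -3)
  u_2 = (54/19, 2, 28/19, 10/19)
  u_3 = (0, 1/3, -1/3, -1/3)

Apply the Gram-Schmidt recurrence
  u_1 = v_1
  u_i = v_i − Σ_{j<i} ((v_i · u_j) / (u_j · u_j)) · u_j.

Step by step this gives:
  u_1 = (-1, 0, 3, -3)
  u_2 = (54/19, 2, 28/19, 10/19)
  u_3 = (0, 1/3, -1/3, -1/3)

Orthogonality check:
  u_2 · u_1 = 0 (should be 0)
  u_3 · u_1 = 0 (should be 0)
  u_3 · u_2 = 0 (should be 0)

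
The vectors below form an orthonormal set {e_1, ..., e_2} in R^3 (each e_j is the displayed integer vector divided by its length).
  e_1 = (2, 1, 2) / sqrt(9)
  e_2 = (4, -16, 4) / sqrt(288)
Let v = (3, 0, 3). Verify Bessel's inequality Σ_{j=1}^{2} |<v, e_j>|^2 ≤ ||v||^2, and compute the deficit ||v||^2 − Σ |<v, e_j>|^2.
Σ |<v, e_j>|^2 = 18; ||v||^2 = 18; deficit = 0

Write each e_j = u_j / sqrt(<u_j, u_j>) where u_j is the displayed integer vector. Then <v, e_j> = <v, u_j> / sqrt(<u_j, u_j>), so |<v, e_j>|^2 = <v, u_j>^2 / <u_j, u_j>.
Coefficients: <v, e_1> = 12/sqrt(9), <v, e_2> = 24/sqrt(288).
Square and sum: Σ |<v, e_j>|^2 = 18.
Compute ||v||^2 = v·v = 18.
Deficit = 18 − 18 = 0 ≥ 0, confirming Bessel's inequality. (The deficit equals ||v − Σ <v,e_j> e_j||^2, the squared distance from v to span{e_j}.)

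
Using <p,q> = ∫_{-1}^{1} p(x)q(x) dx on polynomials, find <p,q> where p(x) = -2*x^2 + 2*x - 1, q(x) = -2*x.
<p,q> = -8/3

Expand the product: p(x)·q(x) = 4*x^3 - 4*x^2 + 2*x.
∫_{-1}^{1} of each monomial x^k gives [2/(k+1) if k even, 0 if k odd]. Integrating term-by-term (or equivalently evaluating the antiderivative F(x) = x^4 - 4*x^3/3 + x^2 at the endpoints):
  F(1) − F(−1) = 2/3 − (10/3) = -8/3.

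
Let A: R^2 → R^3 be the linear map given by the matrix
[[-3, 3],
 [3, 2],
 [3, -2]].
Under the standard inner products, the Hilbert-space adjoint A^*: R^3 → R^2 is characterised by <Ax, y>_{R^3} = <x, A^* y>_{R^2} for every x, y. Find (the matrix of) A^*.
A^* = A^T =
[[-3, 3, 3],
 [3, 2, -2]]

For real matrices with standard dot products, the defining identity <Ax, y> = <x, A^* y> gives (Ax)^T y = x^T (A^*) y, i.e. x^T A^T y = x^T (A^*) y. Since this holds for all x, y, we must have A^* = A^T. Therefore
A^* =
[[-3, 3, 3],
 [3, 2, -2]].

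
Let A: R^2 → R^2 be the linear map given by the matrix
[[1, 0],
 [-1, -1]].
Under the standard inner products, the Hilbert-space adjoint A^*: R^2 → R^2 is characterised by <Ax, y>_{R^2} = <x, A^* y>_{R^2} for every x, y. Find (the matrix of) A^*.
A^* = A^T =
[[1, -1],
 [0, -1]]

For real matrices with standard dot products, the defining identity <Ax, y> = <x, A^* y> gives (Ax)^T y = x^T (A^*) y, i.e. x^T A^T y = x^T (A^*) y. Since this holds for all x, y, we must have A^* = A^T. Therefore
A^* =
[[1, -1],
 [0, -1]].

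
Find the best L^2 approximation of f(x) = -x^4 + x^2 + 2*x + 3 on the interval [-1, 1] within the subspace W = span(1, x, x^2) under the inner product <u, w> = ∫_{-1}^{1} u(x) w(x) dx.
g(x) = x^2/7 + 2*x + 108/35

The best approximation g ∈ W is the orthogonal projection of f onto W. Writing g = a_0 + a_1 x + a_2 x^2, the coefficients solve the normal equations G · a = b where
  G_{ij} = <φ_i, φ_j> and b_i = <f, φ_i>, with φ_0 = 1, φ_1 = x, φ_2 = x^2.
G =
  [2, 0, 2/3]
  [0, 2/3, 0]
  [2/3, 0, 2/5],
b = (94/15, 4/3, 74/35).
Solving gives a_0 = 108/35, a_1 = 2, a_2 = 1/7, so
  g(x) = x^2/7 + 2*x + 108/35.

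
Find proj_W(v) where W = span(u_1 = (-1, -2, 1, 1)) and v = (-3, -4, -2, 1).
proj_W(v) = (-10/7, -20/7, 10/7, 10/7)

Set up U = [u_1 | ... | u_1] ∈ R^(4×1). The projector onto W = col(U) is P = U (U^T U)^(-1) U^T.
Compute U^T U =
  [7],
and U^T v = (10).
Solve U^T U · c = U^T v for the coefficients: c = (10/7). The projection is proj_W(v) = U c.
Check: (v - proj_W(v)) · u_1 = 0  (should be 0).
Result: proj_W(v) = (-10/7, -20/7, 10/7, 10/7).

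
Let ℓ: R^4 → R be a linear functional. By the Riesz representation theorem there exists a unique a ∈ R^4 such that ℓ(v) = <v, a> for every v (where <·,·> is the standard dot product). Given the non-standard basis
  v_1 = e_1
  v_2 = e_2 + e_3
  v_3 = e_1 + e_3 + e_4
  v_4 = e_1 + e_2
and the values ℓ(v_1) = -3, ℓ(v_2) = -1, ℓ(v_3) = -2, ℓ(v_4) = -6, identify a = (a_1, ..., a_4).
a = (-3, -3, 2, -1)

Write a = (a_1, ..., a_4) in the standard basis. For each basis vector v_i, ℓ(v_i) = <v_i, a> is a linear equation in the a_j's. Collect the n equations into a matrix system V a = ℓ, where row i of V is v_i (expressed in the standard basis). Since V is invertible (lower-triangular with 1s on the diagonal, up to permutation), solve by back-substitution:
  V =
[[1, 0, 0, 0],
 [0, 1, 1, 0],
 [1, 0, 1, 1],
 [1, 1, 0, 0]]
  V a = (-3, -1, -2, -6)
Solving gives a = (-3, -3, 2, -1).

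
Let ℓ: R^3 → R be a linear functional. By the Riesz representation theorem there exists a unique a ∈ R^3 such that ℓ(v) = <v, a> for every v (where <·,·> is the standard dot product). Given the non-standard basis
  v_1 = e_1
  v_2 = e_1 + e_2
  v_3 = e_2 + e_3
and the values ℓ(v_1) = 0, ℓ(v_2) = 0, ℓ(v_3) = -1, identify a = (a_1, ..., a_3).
a = (0, 0, -1)

Write a = (a_1, ..., a_3) in the standard basis. For each basis vector v_i, ℓ(v_i) = <v_i, a> is a linear equation in the a_j's. Collect the n equations into a matrix system V a = ℓ, where row i of V is v_i (expressed in the standard basis). Since V is invertible (lower-triangular with 1s on the diagonal, up to permutation), solve by back-substitution:
  V =
[[1, 0, 0],
 [1, 1, 0],
 [0, 1, 1]]
  V a = (0, 0, -1)
Solving gives a = (0, 0, -1).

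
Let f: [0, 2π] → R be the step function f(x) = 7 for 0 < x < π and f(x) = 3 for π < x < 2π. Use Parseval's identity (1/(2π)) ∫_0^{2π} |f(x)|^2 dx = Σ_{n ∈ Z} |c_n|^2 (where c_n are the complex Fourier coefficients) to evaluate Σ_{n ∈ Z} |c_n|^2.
Σ |c_n|^2 = 29

Parseval equates the L^2 energy of f (normalised by 1/(2π)) with the ℓ^2 sum of its Fourier coefficients: (1/(2π)) ∫_0^{2π} |f|^2 = Σ |c_n|^2.
Compute the left side: (1/(2π)) [∫_0^π 7^2 dx + ∫_π^{2π} 3^2 dx] = (1/(2π)) · (49π + 9π) = (49 + 9)/2 = 29.
So Σ_{n ∈ Z} |c_n|^2 = 29.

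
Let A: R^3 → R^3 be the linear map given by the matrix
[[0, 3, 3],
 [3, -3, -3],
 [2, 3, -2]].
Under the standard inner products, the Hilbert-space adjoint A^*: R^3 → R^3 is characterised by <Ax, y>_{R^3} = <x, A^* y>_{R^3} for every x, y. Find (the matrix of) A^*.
A^* = A^T =
[[0, 3, 2],
 [3, -3, 3],
 [3, -3, -2]]

For real matrices with standard dot products, the defining identity <Ax, y> = <x, A^* y> gives (Ax)^T y = x^T (A^*) y, i.e. x^T A^T y = x^T (A^*) y. Since this holds for all x, y, we must have A^* = A^T. Therefore
A^* =
[[0, 3, 2],
 [3, -3, 3],
 [3, -3, -2]].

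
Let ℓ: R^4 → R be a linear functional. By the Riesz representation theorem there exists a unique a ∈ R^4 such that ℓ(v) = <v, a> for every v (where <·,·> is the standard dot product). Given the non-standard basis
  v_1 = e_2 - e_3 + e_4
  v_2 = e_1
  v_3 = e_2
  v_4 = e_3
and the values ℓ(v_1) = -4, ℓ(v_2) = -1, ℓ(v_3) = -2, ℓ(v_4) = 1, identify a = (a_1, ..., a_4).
a = (-1, -2, 1, -1)

Write a = (a_1, ..., a_4) in the standard basis. For each basis vector v_i, ℓ(v_i) = <v_i, a> is a linear equation in the a_j's. Collect the n equations into a matrix system V a = ℓ, where row i of V is v_i (expressed in the standard basis). Since V is invertible (lower-triangular with 1s on the diagonal, up to permutation), solve by back-substitution:
  V =
[[0, 1, -1, 1],
 [1, 0, 0, 0],
 [0, 1, 0, 0],
 [0, 0, 1, 0]]
  V a = (-4, -1, -2, 1)
Solving gives a = (-1, -2, 1, -1).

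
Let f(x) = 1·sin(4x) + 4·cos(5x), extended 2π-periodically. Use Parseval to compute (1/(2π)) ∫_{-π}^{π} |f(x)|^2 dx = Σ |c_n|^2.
Σ |c_n|^2 = 17/2

Expand |f|^2 and use orthogonality of {sin(nx), cos(mx)} on [-π, π]:
  ∫_{-π}^{π} sin(nx)^2 dx = π, ∫ cos(mx)^2 dx = π, and cross terms integrate to 0.
So ∫_{-π}^{π} f(x)^2 dx = 1^2 · π + 4^2 · π = (1 + 16)π.
Divide by 2π: (1 + 16)/2 = 17/2.
By Parseval, this equals Σ |c_n|^2.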